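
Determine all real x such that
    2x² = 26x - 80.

x = 5 or x = 8

Bring every term to one side: 2x² - 26x + 80 = 0.
Factor: 2(x - 8)(x - 5) = 0.
So x = 8 or x = 5.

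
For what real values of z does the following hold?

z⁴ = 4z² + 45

Let u = z². The equation becomes u² - 4u - 45 = 0.
Factor: (u + 5)(u - 9) = 0, so u = -5 or u = 9.
z² = -5 < 0 has no real solution.
z² = 9 gives z = ±3.

z = -3 or z = 3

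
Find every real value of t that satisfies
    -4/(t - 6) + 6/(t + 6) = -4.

Multiply both sides by (t - 6)(t + 6):
-4(t + 6) + 6(t - 6) = -4(t - 6)(t + 6).
Expand and collect terms: -4t² - 2t + 204 = 0.
By the quadratic formula, t = (2 ± √3268) / -8, so t ≈ -7.3958 or t ≈ 6.8958.
Neither value makes a denominator zero (t ≠ 6, t ≠ -6), so both are valid.

t = -7.3958 or t = 6.8958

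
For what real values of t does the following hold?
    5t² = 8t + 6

Rearrange to standard form: 5t² - 8t - 6 = 0.
Discriminant: (-8)² − 4·5·(-6) = 184.
Quadratic formula: t = (8 ± √184) / 10.
So t = 4/5 + √(46)/5 ≈ 2.1565 or t = 4/5 - √(46)/5 ≈ -0.5565.

t = -0.5565 or t = 2.1565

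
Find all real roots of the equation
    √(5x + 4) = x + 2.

x = 0 or x = 1

Square both sides: 5x + 4 = (x + 2)².
Expand and rearrange: x² - x = 0.
Solving gives x = 1 or x = 0.
Check each candidate in the original equation:
  x = 1: √(9) = 3, while x + 2 = 3 — valid.
  x = 0: √(4) = 2, while x + 2 = 2 — valid.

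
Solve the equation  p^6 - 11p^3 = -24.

p = 1.4422 or p = 2

Let u = p^3. The equation becomes u^2 - 11u + 24 = 0.
Factor: (u - 3)(u - 8) = 0, so u = 3 or u = 8.
p^3 = 3 gives p = (3)^(1/3) ~= 1.4422.
p^3 = 8 gives p = 2.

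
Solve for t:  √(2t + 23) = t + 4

t = 1

Square both sides: 2t + 23 = (t + 4)².
Expand and rearrange: t² + 6t - 7 = 0.
Solving gives t = 1 or t = -7.
Check each candidate in the original equation:
  t = 1: √(25) = 5, while t + 4 = 5 — valid.
  t = -7: √(9) = 3, while t + 4 = -3 — extraneous.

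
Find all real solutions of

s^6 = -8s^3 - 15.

s = -1.71 or s = -1.4422

Let u = s^3. The equation becomes u^2 + 8u + 15 = 0.
Factor: (u + 3)(u + 5) = 0, so u = -3 or u = -5.
s^3 = -3 gives s = -(3)^(1/3) ~= -1.4422.
s^3 = -5 gives s = -(5)^(1/3) ~= -1.71.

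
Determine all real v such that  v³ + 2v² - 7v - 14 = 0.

v = -2.6458 or v = -2 or v = 2.6458

Possible rational roots are divisors of -14. Testing v = -2 gives 0, so (v + 2) is a factor.
Divide: v³ + 2v² - 7v - 14 = (v + 2)(v² - 7).
Apply the quadratic formula to v² - 7 = 0: v = (0 ± √28)/2, i.e. v ≈ 2.6458 or v ≈ -2.6458.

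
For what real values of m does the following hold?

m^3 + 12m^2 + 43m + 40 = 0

Possible rational roots are divisors of 40. Testing m = -5 gives 0, so (m + 5) is a factor.
Divide: m^3 + 12m^2 + 43m + 40 = (m + 5)(m^2 + 7m + 8).
Apply the quadratic formula to m^2 + 7m + 8 = 0: m = (-7 +/- sqrt(17))/2, i.e. m ~= -1.4384 or m ~= -5.5616.

m = -5.5616 or m = -5 or m = -1.4384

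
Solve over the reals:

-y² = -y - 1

Rearrange to standard form: -y² + y + 1 = 0.
Discriminant: (1)² − 4·(-1)·1 = 5.
Quadratic formula: y = (-1 ± √5) / (-2).
So y = 1/2 - √(5)/2 ≈ -0.618 or y = 1/2 + √(5)/2 ≈ 1.618.

y = -0.618 or y = 1.618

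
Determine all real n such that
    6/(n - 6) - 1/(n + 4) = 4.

n = -4.218 or n = 7.468

Multiply both sides by (n - 6)(n + 4):
6(n + 4) - (n - 6) = 4(n - 6)(n + 4).
Expand and collect terms: 4n^2 - 13n - 126 = 0.
By the quadratic formula, n = (13 +/- sqrt(2185)) / 8, so n ~= 7.468 or n ~= -4.218.
Neither value makes a denominator zero (n != 6, n != -4), so both are valid.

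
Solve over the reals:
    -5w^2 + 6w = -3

Rearrange to standard form: -5w^2 + 6w + 3 = 0.
Discriminant: (6)^2 - 4*(-5)*3 = 96.
Quadratic formula: w = (-6 +/- sqrt(96)) / (-10).
So w = 3/5 - 2*sqrt(6)/5 ~= -0.3798 or w = 3/5 + 2*sqrt(6)/5 ~= 1.5798.

w = -0.3798 or w = 1.5798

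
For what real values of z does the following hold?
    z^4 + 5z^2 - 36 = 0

z = -2 or z = 2

Let u = z^2. The equation becomes u^2 + 5u - 36 = 0.
Factor: (u + 9)(u - 4) = 0, so u = -9 or u = 4.
z^2 = -9 < 0 has no real solution.
z^2 = 4 gives z = +/-2.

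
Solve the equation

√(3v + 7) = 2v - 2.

Square both sides: 3v + 7 = (2v - 2)².
Expand and rearrange: 4v² - 11v - 3 = 0.
Solving gives v = 3 or v = -0.25.
Check each candidate in the original equation:
  v = 3: √(16) = 4, while 2v - 2 = 4 — valid.
  v = -0.25: √(6.25) = 2.5, while 2v - 2 = -2.5 — extraneous.

v = 3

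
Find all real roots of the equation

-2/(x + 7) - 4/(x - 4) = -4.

x = -6.5433 or x = 5.0433

Multiply both sides by (x + 7)(x - 4):
-2(x - 4) - 4(x + 7) = -4(x + 7)(x - 4).
Expand and collect terms: -4x^2 - 6x + 132 = 0.
By the quadratic formula, x = (6 +/- sqrt(2148)) / -8, so x ~= -6.5433 or x ~= 5.0433.
Neither value makes a denominator zero (x != -7, x != 4), so both are valid.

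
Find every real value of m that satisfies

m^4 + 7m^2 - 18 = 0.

Let u = m^2. The equation becomes u^2 + 7u - 18 = 0.
Factor: (u + 9)(u - 2) = 0, so u = -9 or u = 2.
m^2 = -9 < 0 has no real solution.
m^2 = 2 gives m = +/-sqrt(2) ~= +/-1.4142.

m = -1.4142 or m = 1.4142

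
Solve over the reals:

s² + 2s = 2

Rearrange to standard form: s² + 2s - 2 = 0.
Discriminant: (2)² − 4·1·(-2) = 12.
Quadratic formula: s = (-2 ± √12) / 2.
So s = -1 + √(3) ≈ 0.7321 or s = -√(3) - 1 ≈ -2.7321.

s = -2.7321 or s = 0.7321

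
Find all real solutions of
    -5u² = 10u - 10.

u = -2.7321 or u = 0.7321

Rearrange to standard form: -5u² - 10u + 10 = 0.
Discriminant: (-10)² − 4·(-5)·10 = 300.
Quadratic formula: u = (10 ± √300) / (-10).
So u = -√(3) - 1 ≈ -2.7321 or u = -1 + √(3) ≈ 0.7321.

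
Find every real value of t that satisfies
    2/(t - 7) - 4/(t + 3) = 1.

Multiply both sides by (t - 7)(t + 3):
2(t + 3) - 4(t - 7) = (t - 7)(t + 3).
Expand and collect terms: t^2 - 2t - 55 = 0.
By the quadratic formula, t = (2 +/- sqrt(224)) / 2, so t ~= 8.4833 or t ~= -6.4833.
Neither value makes a denominator zero (t != 7, t != -3), so both are valid.

t = -6.4833 or t = 8.4833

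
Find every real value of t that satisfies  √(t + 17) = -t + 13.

t = 8

Square both sides: t + 17 = (-t + 13)².
Expand and rearrange: t² - 27t + 152 = 0.
Solving gives t = 19 or t = 8.
Check each candidate in the original equation:
  t = 19: √(36) = 6, while -t + 13 = -6 — extraneous.
  t = 8: √(25) = 5, while -t + 13 = 5 — valid.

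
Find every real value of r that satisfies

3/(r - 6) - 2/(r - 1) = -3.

Multiply both sides by (r - 6)(r - 1):
3(r - 1) - 2(r - 6) = -3(r - 6)(r - 1).
Expand and collect terms: -3r² + 20r - 27 = 0.
By the quadratic formula, r = (-20 ± √76) / -6, so r ≈ 1.8804 or r ≈ 4.7863.
Neither value makes a denominator zero (r ≠ 6, r ≠ 1), so both are valid.

r = 1.8804 or r = 4.7863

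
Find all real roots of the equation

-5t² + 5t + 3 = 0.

Discriminant: (5)² − 4·(-5)·3 = 85.
Quadratic formula: t = (-5 ± √85) / (-10).
So t = 1/2 - √(85)/10 ≈ -0.422 or t = 1/2 + √(85)/10 ≈ 1.422.

t = -0.422 or t = 1.422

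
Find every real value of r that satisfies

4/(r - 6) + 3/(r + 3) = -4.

r = -3.8349 or r = 5.0849

Multiply both sides by (r - 6)(r + 3):
4(r + 3) + 3(r - 6) = -4(r - 6)(r + 3).
Expand and collect terms: -4r² + 5r + 78 = 0.
By the quadratic formula, r = (-5 ± √1273) / -8, so r ≈ -3.8349 or r ≈ 5.0849.
Neither value makes a denominator zero (r ≠ 6, r ≠ -3), so both are valid.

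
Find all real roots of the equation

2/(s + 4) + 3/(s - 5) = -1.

s = -6.6904 or s = 2.6904

Multiply both sides by (s + 4)(s - 5):
2(s - 5) + 3(s + 4) = -(s + 4)(s - 5).
Expand and collect terms: -s² - 4s + 18 = 0.
By the quadratic formula, s = (4 ± √88) / -2, so s ≈ -6.6904 or s ≈ 2.6904.
Neither value makes a denominator zero (s ≠ -4, s ≠ 5), so both are valid.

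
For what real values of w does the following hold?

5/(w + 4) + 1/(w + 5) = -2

Multiply both sides by (w + 4)(w + 5):
5(w + 5) + (w + 4) = -2(w + 4)(w + 5).
Expand and collect terms: -2w² - 24w - 69 = 0.
By the quadratic formula, w = (24 ± √24) / -4, so w ≈ -7.2247 or w ≈ -4.7753.
Neither value makes a denominator zero (w ≠ -4, w ≠ -5), so both are valid.

w = -7.2247 or w = -4.7753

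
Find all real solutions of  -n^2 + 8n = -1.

n = -0.1231 or n = 8.1231

Rearrange to standard form: -n^2 + 8n + 1 = 0.
Discriminant: (8)^2 - 4*(-1)*1 = 68.
Quadratic formula: n = (-8 +/- sqrt(68)) / (-2).
So n = 4 - sqrt(17) ~= -0.1231 or n = 4 + sqrt(17) ~= 8.1231.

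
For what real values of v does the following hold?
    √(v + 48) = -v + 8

Square both sides: v + 48 = (-v + 8)².
Expand and rearrange: v² - 17v + 16 = 0.
Solving gives v = 16 or v = 1.
Check each candidate in the original equation:
  v = 16: √(64) = 8, while -v + 8 = -8 — extraneous.
  v = 1: √(49) = 7, while -v + 8 = 7 — valid.

v = 1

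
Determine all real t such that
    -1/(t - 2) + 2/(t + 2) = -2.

Multiply both sides by (t - 2)(t + 2):
-(t + 2) + 2(t - 2) = -2(t - 2)(t + 2).
Expand and collect terms: -2t² - t + 14 = 0.
By the quadratic formula, t = (1 ± √113) / -4, so t ≈ -2.9075 or t ≈ 2.4075.
Neither value makes a denominator zero (t ≠ 2, t ≠ -2), so both are valid.

t = -2.9075 or t = 2.4075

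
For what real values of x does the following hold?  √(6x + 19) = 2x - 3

Square both sides: 6x + 19 = (2x - 3)².
Expand and rearrange: 4x² - 18x - 10 = 0.
Solving gives x = 5 or x = -0.5.
Check each candidate in the original equation:
  x = 5: √(49) = 7, while 2x - 3 = 7 — valid.
  x = -0.5: √(16) = 4, while 2x - 3 = -4 — extraneous.

x = 5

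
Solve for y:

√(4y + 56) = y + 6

Square both sides: 4y + 56 = (y + 6)².
Expand and rearrange: y² + 8y - 20 = 0.
Solving gives y = 2 or y = -10.
Check each candidate in the original equation:
  y = 2: √(64) = 8, while y + 6 = 8 — valid.
  y = -10: √(16) = 4, while y + 6 = -4 — extraneous.

y = 2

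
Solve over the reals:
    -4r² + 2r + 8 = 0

r = -1.1861 or r = 1.6861

Discriminant: (2)² − 4·(-4)·8 = 132.
Quadratic formula: r = (-2 ± √132) / (-8).
So r = 1/4 - √(33)/4 ≈ -1.1861 or r = 1/4 + √(33)/4 ≈ 1.6861.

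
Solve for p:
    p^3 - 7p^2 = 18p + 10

p = -1.099 or p = -1 or p = 9.099

Rearrange: p^3 - 7p^2 - 18p - 10 = 0.
Possible rational roots are divisors of -10. Testing p = -1 gives 0, so (p + 1) is a factor.
Divide: p^3 - 7p^2 - 18p - 10 = (p + 1)(p^2 - 8p - 10).
Apply the quadratic formula to p^2 - 8p - 10 = 0: p = (8 +/- sqrt(104))/2, i.e. p ~= 9.099 or p ~= -1.099.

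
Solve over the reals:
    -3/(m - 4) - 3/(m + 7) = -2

Multiply both sides by (m - 4)(m + 7):
-3(m + 7) - 3(m - 4) = -2(m - 4)(m + 7).
Expand and collect terms: -2m^2 + 65 = 0.
By the quadratic formula, m = (0 +/- sqrt(520)) / -4, so m ~= -5.7009 or m ~= 5.7009.
Neither value makes a denominator zero (m != 4, m != -7), so both are valid.

m = -5.7009 or m = 5.7009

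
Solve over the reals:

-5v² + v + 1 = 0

Discriminant: (1)² − 4·(-5)·1 = 21.
Quadratic formula: v = (-1 ± √21) / (-10).
So v = 1/10 - √(21)/10 ≈ -0.3583 or v = 1/10 + √(21)/10 ≈ 0.5583.

v = -0.3583 or v = 0.5583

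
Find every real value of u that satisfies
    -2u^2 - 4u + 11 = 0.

Discriminant: (-4)^2 - 4*(-2)*11 = 104.
Quadratic formula: u = (4 +/- sqrt(104)) / (-4).
So u = -sqrt(26)/2 - 1 ~= -3.5495 or u = -1 + sqrt(26)/2 ~= 1.5495.

u = -3.5495 or u = 1.5495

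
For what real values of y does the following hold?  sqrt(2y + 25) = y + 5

y = 0

Square both sides: 2y + 25 = (y + 5)^2.
Expand and rearrange: y^2 + 8y = 0.
Solving gives y = 0 or y = -8.
Check each candidate in the original equation:
  y = 0: sqrt(25) = 5, while y + 5 = 5 — valid.
  y = -8: sqrt(9) = 3, while y + 5 = -3 — extraneous.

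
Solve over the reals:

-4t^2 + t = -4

Rearrange to standard form: -4t^2 + t + 4 = 0.
Discriminant: (1)^2 - 4*(-4)*4 = 65.
Quadratic formula: t = (-1 +/- sqrt(65)) / (-8).
So t = 1/8 - sqrt(65)/8 ~= -0.8828 or t = 1/8 + sqrt(65)/8 ~= 1.1328.

t = -0.8828 or t = 1.1328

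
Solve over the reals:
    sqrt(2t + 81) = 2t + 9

Square both sides: 2t + 81 = (2t + 9)^2.
Expand and rearrange: 4t^2 + 34t = 0.
Solving gives t = 0 or t = -8.5.
Check each candidate in the original equation:
  t = 0: sqrt(81) = 9, while 2t + 9 = 9 — valid.
  t = -8.5: sqrt(64) = 8, while 2t + 9 = -8 — extraneous.

t = 0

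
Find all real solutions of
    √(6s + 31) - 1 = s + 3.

s = 3

Isolate the radical: √(6s + 31) = s + 4.
Square both sides: 6s + 31 = (s + 4)².
Expand and rearrange: s² + 2s - 15 = 0.
Solving gives s = 3 or s = -5.
Check each candidate in the original equation:
  s = 3: √(49) = 7, while s + 4 = 7 — valid.
  s = -5: √(1) = 1, while s + 4 = -1 — extraneous.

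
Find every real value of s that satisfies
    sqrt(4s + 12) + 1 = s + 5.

Isolate the radical: sqrt(4s + 12) = s + 4.
Square both sides: 4s + 12 = (s + 4)^2.
Expand and rearrange: s^2 + 4s + 4 = 0.
This gives the repeated root s = -2.
Check in the original equation:
  s = -2: sqrt(4) = 2, while s + 4 = 2 — valid.

s = -2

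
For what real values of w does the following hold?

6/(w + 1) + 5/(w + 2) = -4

w = -4.2947 or w = -1.4553

Multiply both sides by (w + 1)(w + 2):
6(w + 2) + 5(w + 1) = -4(w + 1)(w + 2).
Expand and collect terms: -4w^2 - 23w - 25 = 0.
By the quadratic formula, w = (23 +/- sqrt(129)) / -8, so w ~= -4.2947 or w ~= -1.4553.
Neither value makes a denominator zero (w != -1, w != -2), so both are valid.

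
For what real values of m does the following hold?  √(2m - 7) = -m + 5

Square both sides: 2m - 7 = (-m + 5)².
Expand and rearrange: m² - 12m + 32 = 0.
Solving gives m = 8 or m = 4.
Check each candidate in the original equation:
  m = 8: √(9) = 3, while -m + 5 = -3 — extraneous.
  m = 4: √(1) = 1, while -m + 5 = 1 — valid.

m = 4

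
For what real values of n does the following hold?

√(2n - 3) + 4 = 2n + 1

Isolate the radical: √(2n - 3) = 2n - 3.
Square both sides: 2n - 3 = (2n - 3)².
Expand and rearrange: 4n² - 14n + 12 = 0.
Solving gives n = 2 or n = 1.5.
Check each candidate in the original equation:
  n = 2: √(1) = 1, while 2n - 3 = 1 — valid.
  n = 1.5: √(0) = 0, while 2n - 3 = 0 — valid.

n = 1.5 or n = 2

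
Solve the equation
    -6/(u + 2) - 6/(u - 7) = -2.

u = 0.0917 or u = 10.9083

Multiply both sides by (u + 2)(u - 7):
-6(u - 7) - 6(u + 2) = -2(u + 2)(u - 7).
Expand and collect terms: -2u^2 + 22u - 2 = 0.
By the quadratic formula, u = (-22 +/- sqrt(468)) / -4, so u ~= 0.0917 or u ~= 10.9083.
Neither value makes a denominator zero (u != -2, u != 7), so both are valid.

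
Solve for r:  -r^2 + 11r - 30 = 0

Factor: -1(r - 5)(r - 6) = 0.
So r = 5 or r = 6.

r = 5 or r = 6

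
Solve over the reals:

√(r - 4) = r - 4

Square both sides: r - 4 = (r - 4)².
Expand and rearrange: r² - 9r + 20 = 0.
Solving gives r = 5 or r = 4.
Check each candidate in the original equation:
  r = 5: √(1) = 1, while r - 4 = 1 — valid.
  r = 4: √(0) = 0, while r - 4 = 0 — valid.

r = 4 or r = 5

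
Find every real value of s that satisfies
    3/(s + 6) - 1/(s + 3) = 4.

s = -5.1514 or s = -3.3486

Multiply both sides by (s + 6)(s + 3):
3(s + 3) - (s + 6) = 4(s + 6)(s + 3).
Expand and collect terms: 4s² + 34s + 69 = 0.
By the quadratic formula, s = (-34 ± √52) / 8, so s ≈ -3.3486 or s ≈ -5.1514.
Neither value makes a denominator zero (s ≠ -6, s ≠ -3), so both are valid.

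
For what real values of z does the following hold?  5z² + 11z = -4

Rearrange to standard form: 5z² + 11z + 4 = 0.
Discriminant: (11)² − 4·5·4 = 41.
Quadratic formula: z = (-11 ± √41) / 10.
So z = -11/10 + √(41)/10 ≈ -0.4597 or z = -11/10 - √(41)/10 ≈ -1.7403.

z = -1.7403 or z = -0.4597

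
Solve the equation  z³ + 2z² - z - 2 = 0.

Possible rational roots are divisors of -2. Testing z = -2 gives 0, so (z + 2) is a factor.
Divide: z³ + 2z² - z - 2 = (z + 2)(z² - 1).
Factor the quadratic: z = 1 or z = -1.

z = -2 or z = -1 or z = 1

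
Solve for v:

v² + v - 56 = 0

Factor: (v + 8)(v - 7) = 0.
So v = -8 or v = 7.

v = -8 or v = 7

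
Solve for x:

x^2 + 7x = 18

Bring every term to one side: x^2 + 7x - 18 = 0.
Factor: (x - 2)(x + 9) = 0.
So x = 2 or x = -9.

x = -9 or x = 2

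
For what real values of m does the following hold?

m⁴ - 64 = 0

Let u = m². The equation becomes u² - 64 = 0.
Factor: (u - 8)(u + 8) = 0, so u = 8 or u = -8.
m² = 8 gives m = ±2·√(2) ≈ ±2.8284.
m² = -8 < 0 has no real solution.

m = -2.8284 or m = 2.8284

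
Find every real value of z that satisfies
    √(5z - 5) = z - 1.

Square both sides: 5z - 5 = (z - 1)².
Expand and rearrange: z² - 7z + 6 = 0.
Solving gives z = 6 or z = 1.
Check each candidate in the original equation:
  z = 6: √(25) = 5, while z - 1 = 5 — valid.
  z = 1: √(0) = 0, while z - 1 = 0 — valid.

z = 1 or z = 6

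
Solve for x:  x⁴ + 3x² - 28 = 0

Let u = x². The equation becomes u² + 3u - 28 = 0.
Factor: (u - 4)(u + 7) = 0, so u = 4 or u = -7.
x² = 4 gives x = ±2.
x² = -7 < 0 has no real solution.

x = -2 or x = 2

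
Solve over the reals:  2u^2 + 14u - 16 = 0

u = -8 or u = 1

Factor: 2(u - 1)(u + 8) = 0.
So u = 1 or u = -8.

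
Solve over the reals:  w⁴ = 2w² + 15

Let u = w². The equation becomes u² - 2u - 15 = 0.
Factor: (u - 5)(u + 3) = 0, so u = 5 or u = -3.
w² = 5 gives w = ±√(5) ≈ ±2.2361.
w² = -3 < 0 has no real solution.

w = -2.2361 or w = 2.2361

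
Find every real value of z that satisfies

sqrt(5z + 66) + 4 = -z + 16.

z = 3

Isolate the radical: sqrt(5z + 66) = -z + 12.
Square both sides: 5z + 66 = (-z + 12)^2.
Expand and rearrange: z^2 - 29z + 78 = 0.
Solving gives z = 26 or z = 3.
Check each candidate in the original equation:
  z = 26: sqrt(196) = 14, while -z + 12 = -14 — extraneous.
  z = 3: sqrt(81) = 9, while -z + 12 = 9 — valid.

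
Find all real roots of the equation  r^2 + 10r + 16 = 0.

r = -8 or r = -2

Factor: (r + 8)(r + 2) = 0.
So r = -8 or r = -2.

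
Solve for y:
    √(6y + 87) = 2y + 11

Square both sides: 6y + 87 = (2y + 11)².
Expand and rearrange: 4y² + 38y + 34 = 0.
Solving gives y = -1 or y = -8.5.
Check each candidate in the original equation:
  y = -1: √(81) = 9, while 2y + 11 = 9 — valid.
  y = -8.5: √(36) = 6, while 2y + 11 = -6 — extraneous.

y = -1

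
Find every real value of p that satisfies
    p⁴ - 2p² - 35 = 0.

p = -2.6458 or p = 2.6458

Let u = p². The equation becomes u² - 2u - 35 = 0.
Factor: (u - 7)(u + 5) = 0, so u = 7 or u = -5.
p² = 7 gives p = ±√(7) ≈ ±2.6458.
p² = -5 < 0 has no real solution.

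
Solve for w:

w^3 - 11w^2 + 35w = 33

Rearrange: w^3 - 11w^2 + 35w - 33 = 0.
Possible rational roots are divisors of -33. Testing w = 3 gives 0, so (w - 3) is a factor.
Divide: w^3 - 11w^2 + 35w - 33 = (w - 3)(w^2 - 8w + 11).
Apply the quadratic formula to w^2 - 8w + 11 = 0: w = (8 +/- sqrt(20))/2, i.e. w ~= 6.2361 or w ~= 1.7639.

w = 1.7639 or w = 3 or w = 6.2361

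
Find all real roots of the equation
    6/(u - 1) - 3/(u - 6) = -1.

Multiply both sides by (u - 1)(u - 6):
6(u - 6) - 3(u - 1) = -(u - 1)(u - 6).
Expand and collect terms: -u² + 4u + 27 = 0.
By the quadratic formula, u = (-4 ± √124) / -2, so u ≈ -3.5678 or u ≈ 7.5678.
Neither value makes a denominator zero (u ≠ 1, u ≠ 6), so both are valid.

u = -3.5678 or u = 7.5678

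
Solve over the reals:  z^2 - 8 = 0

Discriminant: (0)^2 - 4*1*(-8) = 32.
Quadratic formula: z = (0 +/- sqrt(32)) / 2.
So z = 2*sqrt(2) ~= 2.8284 or z = -2*sqrt(2) ~= -2.8284.

z = -2.8284 or z = 2.8284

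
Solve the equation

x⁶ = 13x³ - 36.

x = 1.5874 or x = 2.0801

Let u = x³. The equation becomes u² - 13u + 36 = 0.
Factor: (u - 4)(u - 9) = 0, so u = 4 or u = 9.
x³ = 4 gives x = ∛(4) ≈ 1.5874.
x³ = 9 gives x = ∛(9) ≈ 2.0801.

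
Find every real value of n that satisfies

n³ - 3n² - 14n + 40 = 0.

n = -3.7016 or n = 2.7016 or n = 4

Possible rational roots are divisors of 40. Testing n = 4 gives 0, so (n - 4) is a factor.
Divide: n³ - 3n² - 14n + 40 = (n - 4)(n² + n - 10).
Apply the quadratic formula to n² + n - 10 = 0: n = (-1 ± √41)/2, i.e. n ≈ 2.7016 or n ≈ -3.7016.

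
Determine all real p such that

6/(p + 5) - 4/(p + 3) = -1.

Multiply both sides by (p + 5)(p + 3):
6(p + 3) - 4(p + 5) = -(p + 5)(p + 3).
Expand and collect terms: -p^2 - 10p - 13 = 0.
By the quadratic formula, p = (10 +/- sqrt(48)) / -2, so p ~= -8.4641 or p ~= -1.5359.
Neither value makes a denominator zero (p != -5, p != -3), so both are valid.

p = -8.4641 or p = -1.5359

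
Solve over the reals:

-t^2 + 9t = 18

Bring every term to one side: -t^2 + 9t - 18 = 0.
Factor: -1(t - 6)(t - 3) = 0.
So t = 6 or t = 3.

t = 3 or t = 6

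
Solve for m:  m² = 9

Bring every term to one side: m² - 9 = 0.
Factor: (m - 3)(m + 3) = 0.
So m = 3 or m = -3.

m = -3 or m = 3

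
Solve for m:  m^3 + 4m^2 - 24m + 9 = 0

Possible rational roots are divisors of 9. Testing m = 3 gives 0, so (m - 3) is a factor.
Divide: m^3 + 4m^2 - 24m + 9 = (m - 3)(m^2 + 7m - 3).
Apply the quadratic formula to m^2 + 7m - 3 = 0: m = (-7 +/- sqrt(61))/2, i.e. m ~= 0.4051 or m ~= -7.4051.

m = -7.4051 or m = 0.4051 or m = 3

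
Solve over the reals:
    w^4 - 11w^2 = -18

Let u = w^2. The equation becomes u^2 - 11u + 18 = 0.
Factor: (u - 9)(u - 2) = 0, so u = 9 or u = 2.
w^2 = 9 gives w = +/-3.
w^2 = 2 gives w = +/-sqrt(2) ~= +/-1.4142.

w = -3 or w = -1.4142 or w = 1.4142 or w = 3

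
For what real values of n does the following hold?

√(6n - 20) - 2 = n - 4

Isolate the radical: √(6n - 20) = n - 2.
Square both sides: 6n - 20 = (n - 2)².
Expand and rearrange: n² - 10n + 24 = 0.
Solving gives n = 6 or n = 4.
Check each candidate in the original equation:
  n = 6: √(16) = 4, while n - 2 = 4 — valid.
  n = 4: √(4) = 2, while n - 2 = 2 — valid.

n = 4 or n = 6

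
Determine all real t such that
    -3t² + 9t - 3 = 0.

Discriminant: (9)² − 4·(-3)·(-3) = 45.
Quadratic formula: t = (-9 ± √45) / (-6).
So t = 3/2 - √(5)/2 ≈ 0.382 or t = √(5)/2 + 3/2 ≈ 2.618.

t = 0.382 or t = 2.618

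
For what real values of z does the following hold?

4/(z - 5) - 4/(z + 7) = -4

z = -5.899 or z = 3.899

Multiply both sides by (z - 5)(z + 7):
4(z + 7) - 4(z - 5) = -4(z - 5)(z + 7).
Expand and collect terms: -4z^2 - 8z + 92 = 0.
By the quadratic formula, z = (8 +/- sqrt(1536)) / -8, so z ~= -5.899 or z ~= 3.899.
Neither value makes a denominator zero (z != 5, z != -7), so both are valid.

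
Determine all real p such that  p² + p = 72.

Bring every term to one side: p² + p - 72 = 0.
Factor: (p + 9)(p - 8) = 0.
So p = -9 or p = 8.

p = -9 or p = 8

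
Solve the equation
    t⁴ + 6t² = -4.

Let u = t². The equation becomes u² + 6u + 4 = 0.
By the quadratic formula, u = -3 + √(5) or u = -3 - √(5).
t² = -3 + √(5) < 0 has no real solution.
t² = -3 - √(5) < 0 has no real solution.

No real solutions.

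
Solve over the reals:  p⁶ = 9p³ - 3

p = 0.7025 or p = 2.053

Let u = p³. The equation becomes u² - 9u + 3 = 0.
By the quadratic formula, u = √(69)/2 + 9/2 or u = 9/2 - √(69)/2.
p³ = √(69)/2 + 9/2 gives p = ∛(√(69)/2 + 9/2) ≈ 2.053.
p³ = 9/2 - √(69)/2 gives p = ∛(9/2 - √(69)/2) ≈ 0.7025.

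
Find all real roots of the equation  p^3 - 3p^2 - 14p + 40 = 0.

Possible rational roots are divisors of 40. Testing p = 4 gives 0, so (p - 4) is a factor.
Divide: p^3 - 3p^2 - 14p + 40 = (p - 4)(p^2 + p - 10).
Apply the quadratic formula to p^2 + p - 10 = 0: p = (-1 +/- sqrt(41))/2, i.e. p ~= 2.7016 or p ~= -3.7016.

p = -3.7016 or p = 2.7016 or p = 4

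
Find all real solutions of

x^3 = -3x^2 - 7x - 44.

x = -4

Rearrange: x^3 + 3x^2 + 7x + 44 = 0.
Possible rational roots are divisors of 44. Testing x = -4 gives 0, so (x + 4) is a factor.
Divide: x^3 + 3x^2 + 7x + 44 = (x + 4)(x^2 - x + 11).
The quadratic x^2 - x + 11 has discriminant -43 < 0, so no further real roots.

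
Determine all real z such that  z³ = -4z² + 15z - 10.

z = -6.5311 or z = 1 or z = 1.5311

Rearrange: z³ + 4z² - 15z + 10 = 0.
Possible rational roots are divisors of 10. Testing z = 1 gives 0, so (z - 1) is a factor.
Divide: z³ + 4z² - 15z + 10 = (z - 1)(z² + 5z - 10).
Apply the quadratic formula to z² + 5z - 10 = 0: z = (-5 ± √65)/2, i.e. z ≈ 1.5311 or z ≈ -6.5311.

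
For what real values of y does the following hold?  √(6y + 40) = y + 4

Square both sides: 6y + 40 = (y + 4)².
Expand and rearrange: y² + 2y - 24 = 0.
Solving gives y = 4 or y = -6.
Check each candidate in the original equation:
  y = 4: √(64) = 8, while y + 4 = 8 — valid.
  y = -6: √(4) = 2, while y + 4 = -2 — extraneous.

y = 4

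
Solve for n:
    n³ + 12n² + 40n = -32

n = -6.8284 or n = -4 or n = -1.1716

Rearrange: n³ + 12n² + 40n + 32 = 0.
Possible rational roots are divisors of 32. Testing n = -4 gives 0, so (n + 4) is a factor.
Divide: n³ + 12n² + 40n + 32 = (n + 4)(n² + 8n + 8).
Apply the quadratic formula to n² + 8n + 8 = 0: n = (-8 ± √32)/2, i.e. n ≈ -1.1716 or n ≈ -6.8284.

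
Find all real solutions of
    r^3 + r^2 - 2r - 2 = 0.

Possible rational roots are divisors of -2. Testing r = -1 gives 0, so (r + 1) is a factor.
Divide: r^3 + r^2 - 2r - 2 = (r + 1)(r^2 - 2).
Apply the quadratic formula to r^2 - 2 = 0: r = (0 +/- sqrt(8))/2, i.e. r ~= 1.4142 or r ~= -1.4142.

r = -1.4142 or r = -1 or r = 1.4142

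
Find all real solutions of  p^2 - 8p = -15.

p = 3 or p = 5

Bring every term to one side: p^2 - 8p + 15 = 0.
Factor: (p - 3)(p - 5) = 0.
So p = 3 or p = 5.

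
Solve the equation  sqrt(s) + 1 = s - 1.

Isolate the radical: sqrt(s) = s - 2.
Square both sides: s = (s - 2)^2.
Expand and rearrange: s^2 - 5s + 4 = 0.
Solving gives s = 4 or s = 1.
Check each candidate in the original equation:
  s = 4: sqrt(4) = 2, while s - 2 = 2 — valid.
  s = 1: sqrt(1) = 1, while s - 2 = -1 — extraneous.

s = 4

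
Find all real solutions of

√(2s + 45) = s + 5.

s = 2

Square both sides: 2s + 45 = (s + 5)².
Expand and rearrange: s² + 8s - 20 = 0.
Solving gives s = 2 or s = -10.
Check each candidate in the original equation:
  s = 2: √(49) = 7, while s + 5 = 7 — valid.
  s = -10: √(25) = 5, while s + 5 = -5 — extraneous.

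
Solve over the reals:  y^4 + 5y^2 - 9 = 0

Let u = y^2. The equation becomes u^2 + 5u - 9 = 0.
By the quadratic formula, u = -5/2 + sqrt(61)/2 or u = -sqrt(61)/2 - 5/2.
y^2 = -5/2 + sqrt(61)/2 gives y = +/-sqrt(-5/2 + sqrt(61)/2) ~= +/-1.1854.
y^2 = -sqrt(61)/2 - 5/2 < 0 has no real solution.

y = -1.1854 or y = 1.1854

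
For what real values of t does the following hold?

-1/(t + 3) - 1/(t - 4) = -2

Multiply both sides by (t + 3)(t - 4):
-(t - 4) - (t + 3) = -2(t + 3)(t - 4).
Expand and collect terms: -2t² + 4t + 23 = 0.
By the quadratic formula, t = (-4 ± √200) / -4, so t ≈ -2.5355 or t ≈ 4.5355.
Neither value makes a denominator zero (t ≠ -3, t ≠ 4), so both are valid.

t = -2.5355 or t = 4.5355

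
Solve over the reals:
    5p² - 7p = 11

Rearrange to standard form: 5p² - 7p - 11 = 0.
Discriminant: (-7)² − 4·5·(-11) = 269.
Quadratic formula: p = (7 ± √269) / 10.
So p = 7/10 + √(269)/10 ≈ 2.3401 or p = 7/10 - √(269)/10 ≈ -0.9401.

p = -0.9401 or p = 2.3401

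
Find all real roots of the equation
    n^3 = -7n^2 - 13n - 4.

Rearrange: n^3 + 7n^2 + 13n + 4 = 0.
Possible rational roots are divisors of 4. Testing n = -4 gives 0, so (n + 4) is a factor.
Divide: n^3 + 7n^2 + 13n + 4 = (n + 4)(n^2 + 3n + 1).
Apply the quadratic formula to n^2 + 3n + 1 = 0: n = (-3 +/- sqrt(5))/2, i.e. n ~= -0.382 or n ~= -2.618.

n = -4 or n = -2.618 or n = -0.382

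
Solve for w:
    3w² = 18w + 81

w = -3 or w = 9

Bring every term to one side: 3w² - 18w - 81 = 0.
Factor: 3(w + 3)(w - 9) = 0.
So w = -3 or w = 9.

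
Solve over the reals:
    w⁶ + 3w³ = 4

Let u = w³. The equation becomes u² + 3u - 4 = 0.
Factor: (u - 1)(u + 4) = 0, so u = 1 or u = -4.
w³ = 1 gives w = 1.
w³ = -4 gives w = -∛(4) ≈ -1.5874.

w = -1.5874 or w = 1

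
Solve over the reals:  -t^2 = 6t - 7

t = -7 or t = 1

Bring every term to one side: -t^2 - 6t + 7 = 0.
Factor: -1(t - 1)(t + 7) = 0.
So t = 1 or t = -7.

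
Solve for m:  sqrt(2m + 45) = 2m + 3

m = 2

Square both sides: 2m + 45 = (2m + 3)^2.
Expand and rearrange: 4m^2 + 10m - 36 = 0.
Solving gives m = 2 or m = -4.5.
Check each candidate in the original equation:
  m = 2: sqrt(49) = 7, while 2m + 3 = 7 — valid.
  m = -4.5: sqrt(36) = 6, while 2m + 3 = -6 — extraneous.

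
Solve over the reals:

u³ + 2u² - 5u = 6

Rearrange: u³ + 2u² - 5u - 6 = 0.
Possible rational roots are divisors of -6. Testing u = -1 gives 0, so (u + 1) is a factor.
Divide: u³ + 2u² - 5u - 6 = (u + 1)(u² + u - 6).
Factor the quadratic: u = 2 or u = -3.

u = -3 or u = -1 or u = 2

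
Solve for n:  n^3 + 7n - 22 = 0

Possible rational roots are divisors of -22. Testing n = 2 gives 0, so (n - 2) is a factor.
Divide: n^3 + 7n - 22 = (n - 2)(n^2 + 2n + 11).
The quadratic n^2 + 2n + 11 has discriminant -40 < 0, so no further real roots.

n = 2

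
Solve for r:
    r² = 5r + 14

Bring every term to one side: r² - 5r - 14 = 0.
Factor: (r + 2)(r - 7) = 0.
So r = -2 or r = 7.

r = -2 or r = 7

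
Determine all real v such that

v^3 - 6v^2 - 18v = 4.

Rearrange: v^3 - 6v^2 - 18v - 4 = 0.
Possible rational roots are divisors of -4. Testing v = -2 gives 0, so (v + 2) is a factor.
Divide: v^3 - 6v^2 - 18v - 4 = (v + 2)(v^2 - 8v - 2).
Apply the quadratic formula to v^2 - 8v - 2 = 0: v = (8 +/- sqrt(72))/2, i.e. v ~= 8.2426 or v ~= -0.2426.

v = -2 or v = -0.2426 or v = 8.2426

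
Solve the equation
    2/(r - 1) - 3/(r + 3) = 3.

Multiply both sides by (r - 1)(r + 3):
2(r + 3) - 3(r - 1) = 3(r - 1)(r + 3).
Expand and collect terms: 3r^2 + 7r - 18 = 0.
By the quadratic formula, r = (-7 +/- sqrt(265)) / 6, so r ~= 1.5465 or r ~= -3.8798.
Neither value makes a denominator zero (r != 1, r != -3), so both are valid.

r = -3.8798 or r = 1.5465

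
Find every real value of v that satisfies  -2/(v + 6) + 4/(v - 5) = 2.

Multiply both sides by (v + 6)(v - 5):
-2(v - 5) + 4(v + 6) = 2(v + 6)(v - 5).
Expand and collect terms: 2v² - 94 = 0.
By the quadratic formula, v = (0 ± √752) / 4, so v ≈ 6.8557 or v ≈ -6.8557.
Neither value makes a denominator zero (v ≠ -6, v ≠ 5), so both are valid.

v = -6.8557 or v = 6.8557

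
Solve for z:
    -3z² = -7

Rearrange to standard form: -3z² + 7 = 0.
Discriminant: (0)² − 4·(-3)·7 = 84.
Quadratic formula: z = (0 ± √84) / (-6).
So z = -√(21)/3 ≈ -1.5275 or z = √(21)/3 ≈ 1.5275.

z = -1.5275 or z = 1.5275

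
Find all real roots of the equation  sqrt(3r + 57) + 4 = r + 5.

r = 8

Isolate the radical: sqrt(3r + 57) = r + 1.
Square both sides: 3r + 57 = (r + 1)^2.
Expand and rearrange: r^2 - r - 56 = 0.
Solving gives r = 8 or r = -7.
Check each candidate in the original equation:
  r = 8: sqrt(81) = 9, while r + 1 = 9 — valid.
  r = -7: sqrt(36) = 6, while r + 1 = -6 — extraneous.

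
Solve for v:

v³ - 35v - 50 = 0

v = -5 or v = -1.5311 or v = 6.5311

Possible rational roots are divisors of -50. Testing v = -5 gives 0, so (v + 5) is a factor.
Divide: v³ - 35v - 50 = (v + 5)(v² - 5v - 10).
Apply the quadratic formula to v² - 5v - 10 = 0: v = (5 ± √65)/2, i.e. v ≈ 6.5311 or v ≈ -1.5311.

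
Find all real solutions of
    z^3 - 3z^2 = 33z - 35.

Rearrange: z^3 - 3z^2 - 33z + 35 = 0.
Possible rational roots are divisors of 35. Testing z = -5 gives 0, so (z + 5) is a factor.
Divide: z^3 - 3z^2 - 33z + 35 = (z + 5)(z^2 - 8z + 7).
Factor the quadratic: z = 7 or z = 1.

z = -5 or z = 1 or z = 7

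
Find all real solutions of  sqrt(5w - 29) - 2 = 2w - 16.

Isolate the radical: sqrt(5w - 29) = 2w - 14.
Square both sides: 5w - 29 = (2w - 14)^2.
Expand and rearrange: 4w^2 - 61w + 225 = 0.
Solving gives w = 9 or w = 6.25.
Check each candidate in the original equation:
  w = 9: sqrt(16) = 4, while 2w - 14 = 4 — valid.
  w = 6.25: sqrt(2.25) = 1.5, while 2w - 14 = -1.5 — extraneous.

w = 9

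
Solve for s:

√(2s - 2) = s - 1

Square both sides: 2s - 2 = (s - 1)².
Expand and rearrange: s² - 4s + 3 = 0.
Solving gives s = 3 or s = 1.
Check each candidate in the original equation:
  s = 3: √(4) = 2, while s - 1 = 2 — valid.
  s = 1: √(0) = 0, while s - 1 = 0 — valid.

s = 1 or s = 3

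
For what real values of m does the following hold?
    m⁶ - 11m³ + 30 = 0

m = 1.71 or m = 1.8171

Let u = m³. The equation becomes u² - 11u + 30 = 0.
Factor: (u - 6)(u - 5) = 0, so u = 6 or u = 5.
m³ = 6 gives m = ∛(6) ≈ 1.8171.
m³ = 5 gives m = ∛(5) ≈ 1.71.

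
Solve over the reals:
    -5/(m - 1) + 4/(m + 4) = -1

Multiply both sides by (m - 1)(m + 4):
-5(m + 4) + 4(m - 1) = -(m - 1)(m + 4).
Expand and collect terms: -m^2 - 2m + 28 = 0.
By the quadratic formula, m = (2 +/- sqrt(116)) / -2, so m ~= -6.3852 or m ~= 4.3852.
Neither value makes a denominator zero (m != 1, m != -4), so both are valid.

m = -6.3852 or m = 4.3852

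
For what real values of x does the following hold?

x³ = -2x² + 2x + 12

x = 2

Rearrange: x³ + 2x² - 2x - 12 = 0.
Possible rational roots are divisors of -12. Testing x = 2 gives 0, so (x - 2) is a factor.
Divide: x³ + 2x² - 2x - 12 = (x - 2)(x² + 4x + 6).
The quadratic x² + 4x + 6 has discriminant -8 < 0, so no further real roots.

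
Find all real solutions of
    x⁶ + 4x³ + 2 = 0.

x = -1.5058 or x = -0.8367

Let u = x³. The equation becomes u² + 4u + 2 = 0.
By the quadratic formula, u = -2 + √(2) or u = -2 - √(2).
x³ = -2 + √(2) gives x = -∛(2 - √(2)) ≈ -0.8367.
x³ = -2 - √(2) gives x = -∛(√(2) + 2) ≈ -1.5058.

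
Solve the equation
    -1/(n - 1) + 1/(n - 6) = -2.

n = 1.5635 or n = 5.4365

Multiply both sides by (n - 1)(n - 6):
-(n - 6) + (n - 1) = -2(n - 1)(n - 6).
Expand and collect terms: -2n² + 14n - 17 = 0.
By the quadratic formula, n = (-14 ± √60) / -4, so n ≈ 1.5635 or n ≈ 5.4365.
Neither value makes a denominator zero (n ≠ 1, n ≠ 6), so both are valid.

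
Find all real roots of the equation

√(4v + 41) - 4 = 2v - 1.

Isolate the radical: √(4v + 41) = 2v + 3.
Square both sides: 4v + 41 = (2v + 3)².
Expand and rearrange: 4v² + 8v - 32 = 0.
Solving gives v = 2 or v = -4.
Check each candidate in the original equation:
  v = 2: √(49) = 7, while 2v + 3 = 7 — valid.
  v = -4: √(25) = 5, while 2v + 3 = -5 — extraneous.

v = 2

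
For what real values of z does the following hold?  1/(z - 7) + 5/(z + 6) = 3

z = -4.3808 or z = 7.3808

Multiply both sides by (z - 7)(z + 6):
(z + 6) + 5(z - 7) = 3(z - 7)(z + 6).
Expand and collect terms: 3z^2 - 9z - 97 = 0.
By the quadratic formula, z = (9 +/- sqrt(1245)) / 6, so z ~= 7.3808 or z ~= -4.3808.
Neither value makes a denominator zero (z != 7, z != -6), so both are valid.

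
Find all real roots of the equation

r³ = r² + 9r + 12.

Rearrange: r³ - r² - 9r - 12 = 0.
Possible rational roots are divisors of -12. Testing r = 4 gives 0, so (r - 4) is a factor.
Divide: r³ - r² - 9r - 12 = (r - 4)(r² + 3r + 3).
The quadratic r² + 3r + 3 has discriminant -3 < 0, so no further real roots.

r = 4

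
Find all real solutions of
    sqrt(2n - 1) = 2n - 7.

n = 5

Square both sides: 2n - 1 = (2n - 7)^2.
Expand and rearrange: 4n^2 - 30n + 50 = 0.
Solving gives n = 5 or n = 2.5.
Check each candidate in the original equation:
  n = 5: sqrt(9) = 3, while 2n - 7 = 3 — valid.
  n = 2.5: sqrt(4) = 2, while 2n - 7 = -2 — extraneous.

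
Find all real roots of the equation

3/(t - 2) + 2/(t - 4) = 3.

t = 2.6667 or t = 5

Multiply both sides by (t - 2)(t - 4):
3(t - 4) + 2(t - 2) = 3(t - 2)(t - 4).
Expand and collect terms: 3t² - 23t + 40 = 0.
Factor or apply the quadratic formula: t = 5 or t = 2.6667.
Neither value makes a denominator zero (t ≠ 2, t ≠ 4), so both are valid.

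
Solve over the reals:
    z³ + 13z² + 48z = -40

z = -6.8284 or z = -5 or z = -1.1716

Rearrange: z³ + 13z² + 48z + 40 = 0.
Possible rational roots are divisors of 40. Testing z = -5 gives 0, so (z + 5) is a factor.
Divide: z³ + 13z² + 48z + 40 = (z + 5)(z² + 8z + 8).
Apply the quadratic formula to z² + 8z + 8 = 0: z = (-8 ± √32)/2, i.e. z ≈ -1.1716 or z ≈ -6.8284.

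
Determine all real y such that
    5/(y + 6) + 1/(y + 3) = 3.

Multiply both sides by (y + 6)(y + 3):
5(y + 3) + (y + 6) = 3(y + 6)(y + 3).
Expand and collect terms: 3y² + 21y + 33 = 0.
By the quadratic formula, y = (-21 ± √45) / 6, so y ≈ -2.382 or y ≈ -4.618.
Neither value makes a denominator zero (y ≠ -6, y ≠ -3), so both are valid.

y = -4.618 or y = -2.382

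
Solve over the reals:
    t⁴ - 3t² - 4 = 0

t = -2 or t = 2

Let u = t². The equation becomes u² - 3u - 4 = 0.
Factor: (u - 4)(u + 1) = 0, so u = 4 or u = -1.
t² = 4 gives t = ±2.
t² = -1 < 0 has no real solution.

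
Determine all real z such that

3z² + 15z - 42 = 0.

z = -7 or z = 2

Factor: 3(z + 7)(z - 2) = 0.
So z = -7 or z = 2.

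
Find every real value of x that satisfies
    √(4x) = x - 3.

x = 9

Square both sides: 4x = (x - 3)².
Expand and rearrange: x² - 10x + 9 = 0.
Solving gives x = 9 or x = 1.
Check each candidate in the original equation:
  x = 9: √(36) = 6, while x - 3 = 6 — valid.
  x = 1: √(4) = 2, while x - 3 = -2 — extraneous.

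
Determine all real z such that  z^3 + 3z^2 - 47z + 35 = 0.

z = -8.7958 or z = 0.7958 or z = 5

Possible rational roots are divisors of 35. Testing z = 5 gives 0, so (z - 5) is a factor.
Divide: z^3 + 3z^2 - 47z + 35 = (z - 5)(z^2 + 8z - 7).
Apply the quadratic formula to z^2 + 8z - 7 = 0: z = (-8 +/- sqrt(92))/2, i.e. z ~= 0.7958 or z ~= -8.7958.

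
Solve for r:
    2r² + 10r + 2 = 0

r = -4.7913 or r = -0.2087

Discriminant: (10)² − 4·2·2 = 84.
Quadratic formula: r = (-10 ± √84) / 4.
So r = -5/2 + √(21)/2 ≈ -0.2087 or r = -5/2 - √(21)/2 ≈ -4.7913.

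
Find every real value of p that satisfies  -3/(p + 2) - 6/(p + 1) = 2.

Multiply both sides by (p + 2)(p + 1):
-3(p + 1) - 6(p + 2) = 2(p + 2)(p + 1).
Expand and collect terms: 2p^2 + 15p + 19 = 0.
By the quadratic formula, p = (-15 +/- sqrt(73)) / 4, so p ~= -1.614 or p ~= -5.886.
Neither value makes a denominator zero (p != -2, p != -1), so both are valid.

p = -5.886 or p = -1.614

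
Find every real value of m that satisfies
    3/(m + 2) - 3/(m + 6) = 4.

m = -6.6458 or m = -1.3542

Multiply both sides by (m + 2)(m + 6):
3(m + 6) - 3(m + 2) = 4(m + 2)(m + 6).
Expand and collect terms: 4m^2 + 32m + 36 = 0.
By the quadratic formula, m = (-32 +/- sqrt(448)) / 8, so m ~= -1.3542 or m ~= -6.6458.
Neither value makes a denominator zero (m != -2, m != -6), so both are valid.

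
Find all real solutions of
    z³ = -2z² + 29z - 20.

z = -6.7417 or z = 0.7417 or z = 4

Rearrange: z³ + 2z² - 29z + 20 = 0.
Possible rational roots are divisors of 20. Testing z = 4 gives 0, so (z - 4) is a factor.
Divide: z³ + 2z² - 29z + 20 = (z - 4)(z² + 6z - 5).
Apply the quadratic formula to z² + 6z - 5 = 0: z = (-6 ± √56)/2, i.e. z ≈ 0.7417 or z ≈ -6.7417.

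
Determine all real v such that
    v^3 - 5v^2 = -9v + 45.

v = 5

Rearrange: v^3 - 5v^2 + 9v - 45 = 0.
Possible rational roots are divisors of -45. Testing v = 5 gives 0, so (v - 5) is a factor.
Divide: v^3 - 5v^2 + 9v - 45 = (v - 5)(v^2 + 9).
The quadratic v^2 + 9 has discriminant -36 < 0, so no further real roots.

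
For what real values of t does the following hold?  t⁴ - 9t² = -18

t = -2.4495 or t = -1.7321 or t = 1.7321 or t = 2.4495

Let u = t². The equation becomes u² - 9u + 18 = 0.
Factor: (u - 6)(u - 3) = 0, so u = 6 or u = 3.
t² = 6 gives t = ±√(6) ≈ ±2.4495.
t² = 3 gives t = ±√(3) ≈ ±1.7321.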